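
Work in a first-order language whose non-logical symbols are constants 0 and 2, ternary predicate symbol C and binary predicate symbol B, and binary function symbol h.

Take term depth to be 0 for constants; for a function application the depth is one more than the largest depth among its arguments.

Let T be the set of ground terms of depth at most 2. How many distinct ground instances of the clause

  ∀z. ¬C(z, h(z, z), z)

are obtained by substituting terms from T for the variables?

38

Ground terms of depth ≤ 2:
  Let N_k count ground terms of depth at most k. Each non-constant term of depth ≤ k is some function symbol applied to depth-≤(k−1) arguments, giving N_k = 2 + N_{k-1}^2.
  N_0 = 2
  N_1 = 2 + 2^2 = 6
  N_2 = 2 + 6^2 = 38
So there are 38 ground terms available for substitution.
The variable z ranges independently over the available ground terms, and distinct assignments produce distinct instances.
Number of ground instances = 38.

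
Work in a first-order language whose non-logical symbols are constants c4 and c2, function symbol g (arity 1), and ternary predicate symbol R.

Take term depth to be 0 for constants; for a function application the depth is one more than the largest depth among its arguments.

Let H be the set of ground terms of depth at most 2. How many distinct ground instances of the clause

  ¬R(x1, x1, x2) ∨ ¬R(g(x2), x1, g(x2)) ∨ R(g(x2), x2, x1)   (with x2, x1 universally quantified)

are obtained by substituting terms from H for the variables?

Ground terms of depth ≤ 2:
  Write N_k for the number of ground terms of depth ≤ k. A term of depth ≤ k is either a constant or a function symbol applied to arguments of depth ≤ k−1, so N_k = 2 + N_{k-1}.
  N_0 = 2
  N_1 = 2 + 2 = 4
  N_2 = 2 + 4 = 6
  Explicitly: c4, c2, g(c4), g(c2), g(g(c4)), g(g(c2)).
So there are 6 ground terms available for substitution.
Each of x2, x1 ranges independently over the available ground terms, and distinct assignments produce distinct instances.
Number of ground instances = 6^2 = 36.

36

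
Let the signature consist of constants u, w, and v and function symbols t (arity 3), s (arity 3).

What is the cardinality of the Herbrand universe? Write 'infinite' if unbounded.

The signature has at least one function symbol (t, arity 3) and at least one constant (u).
Iterating t gives infinitely many distinct ground terms: u, t(u, u, u), t(t(u, u, u), t(u, u, u), t(u, u, u)), ...
So the Herbrand universe is infinite.

infinite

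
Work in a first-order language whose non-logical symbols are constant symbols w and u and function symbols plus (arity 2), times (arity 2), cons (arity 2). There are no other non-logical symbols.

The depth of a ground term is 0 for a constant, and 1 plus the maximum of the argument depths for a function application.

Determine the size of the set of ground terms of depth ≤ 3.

If N_k denotes the number of depth-≤k ground terms, the 2 constants give N_0 = 2, and each function symbol of arity r contributes N_{k-1}^r new terms at level k: N_k = 2 + N_{k-1}^2 + N_{k-1}^2 + N_{k-1}^2.
N_0 = 2
N_1 = 2 + 2^2 + 2^2 + 2^2 = 14
N_2 = 2 + 14^2 + 14^2 + 14^2 = 590
N_3 = 2 + 590^2 + 590^2 + 590^2 = 1044302

1044302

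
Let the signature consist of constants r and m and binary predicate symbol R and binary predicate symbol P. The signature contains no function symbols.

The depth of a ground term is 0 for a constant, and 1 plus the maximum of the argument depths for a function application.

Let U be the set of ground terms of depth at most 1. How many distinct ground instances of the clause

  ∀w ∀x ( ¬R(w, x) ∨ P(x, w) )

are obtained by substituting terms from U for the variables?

4

Ground terms of depth ≤ 1:
  With no function symbols every ground term is a constant, so there are exactly 2 ground terms at every depth bound.
  N_0 = 2
  N_1 = 2
So there are 2 ground terms available for substitution.
The body mentions every one of the 2 quantified variables; since ground terms form a free algebra, no two substitutions collapse to the same formula.
Number of ground instances = 2^2 = 4.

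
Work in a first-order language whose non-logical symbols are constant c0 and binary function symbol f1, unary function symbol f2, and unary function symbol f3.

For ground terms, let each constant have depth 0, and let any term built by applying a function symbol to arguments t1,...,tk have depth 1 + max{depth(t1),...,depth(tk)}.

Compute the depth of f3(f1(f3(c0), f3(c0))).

depth(f3(c0)) = 1 + depth(c0) = 1 + 0 = 1
depth(f1(f3(c0), f3(c0))) = 1 + max(1, 1) = 2
depth(f3(f1(f3(c0), f3(c0)))) = 1 + depth(f1(f3(c0), f3(c0))) = 1 + 2 = 3

3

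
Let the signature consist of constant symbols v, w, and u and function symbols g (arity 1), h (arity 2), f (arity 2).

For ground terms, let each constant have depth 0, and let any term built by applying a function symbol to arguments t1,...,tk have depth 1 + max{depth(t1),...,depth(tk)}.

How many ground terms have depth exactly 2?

1155

Let N_k count ground terms of depth at most k. Each non-constant term of depth ≤ k is some function symbol applied to depth-≤(k−1) arguments, giving N_k = 3 + N_{k-1} + N_{k-1}^2 + N_{k-1}^2.
N_0 = 3
N_1 = 3 + 3 + 3^2 + 3^2 = 24
N_2 = 3 + 24 + 24^2 + 24^2 = 1179
Terms of depth exactly 2: N_2 − N_1 = 1179 − 24 = 1155.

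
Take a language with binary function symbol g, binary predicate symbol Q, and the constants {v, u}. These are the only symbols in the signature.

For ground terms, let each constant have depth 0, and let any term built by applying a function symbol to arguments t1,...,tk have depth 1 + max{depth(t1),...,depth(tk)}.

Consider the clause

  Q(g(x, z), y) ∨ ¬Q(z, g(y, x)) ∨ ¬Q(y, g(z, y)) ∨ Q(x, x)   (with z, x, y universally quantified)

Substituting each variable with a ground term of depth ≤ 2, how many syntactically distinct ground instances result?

54872

Ground terms of depth ≤ 2:
  If N_k denotes the number of depth-≤k ground terms, the 2 constants give N_0 = 2, and each function symbol of arity r contributes N_{k-1}^r new terms at level k: N_k = 2 + N_{k-1}^2.
  N_0 = 2
  N_1 = 2 + 2^2 = 6
  N_2 = 2 + 6^2 = 38
So there are 38 ground terms available for substitution.
The clause has 3 distinct variables (z, x, y), each appearing in the body. In the free term algebra distinct substitutions yield syntactically distinct ground instances.
Number of ground instances = 38^3 = 54872.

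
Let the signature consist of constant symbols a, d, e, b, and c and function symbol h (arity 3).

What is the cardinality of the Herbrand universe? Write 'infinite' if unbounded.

The signature has at least one function symbol (h, arity 3) and at least one constant (a).
Iterating h gives infinitely many distinct ground terms: a, h(a, a, a), h(h(a, a, a), h(a, a, a), h(a, a, a)), ...
So the Herbrand universe is infinite.

infinite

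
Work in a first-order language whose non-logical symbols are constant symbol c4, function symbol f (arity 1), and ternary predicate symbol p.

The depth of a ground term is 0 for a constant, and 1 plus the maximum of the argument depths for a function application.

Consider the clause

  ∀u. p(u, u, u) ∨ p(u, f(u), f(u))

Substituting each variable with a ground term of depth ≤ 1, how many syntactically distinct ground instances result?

2

Ground terms of depth ≤ 1:
  Let N_k = |{terms of depth ≤ k}|. Then N_0 = 1 and N_k = 1 + N_{k-1} for k ≥ 1 (one summand per function symbol, arity giving the exponent).
  N_0 = 1
  N_1 = 1 + 1 = 2
  Explicitly: c4, f(c4).
So there are 2 ground terms available for substitution.
There is 1 variable to instantiate (u),  occurring in at least one literal, so different choices give different ground instances.
Number of ground instances = 2.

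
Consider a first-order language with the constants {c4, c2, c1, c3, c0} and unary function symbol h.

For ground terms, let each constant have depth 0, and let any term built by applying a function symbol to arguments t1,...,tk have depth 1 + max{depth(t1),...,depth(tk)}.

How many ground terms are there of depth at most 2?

15

Count level by level. With function symbols h/1, the terms of depth ≤ k are the 5 constants together with each function applied to depth-≤(k−1) tuples, so N_k = 5 + N_{k-1}.
N_0 = 5
N_1 = 5 + 5 = 10
N_2 = 5 + 10 = 15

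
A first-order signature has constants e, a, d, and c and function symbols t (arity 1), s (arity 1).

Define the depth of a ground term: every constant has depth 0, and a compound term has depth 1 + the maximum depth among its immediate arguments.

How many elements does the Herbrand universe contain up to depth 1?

Write N_k for the number of ground terms of depth ≤ k. A term of depth ≤ k is either a constant or a function symbol applied to arguments of depth ≤ k−1, so N_k = 4 + N_{k-1} + N_{k-1}.
N_0 = 4
N_1 = 4 + 4 + 4 = 12

12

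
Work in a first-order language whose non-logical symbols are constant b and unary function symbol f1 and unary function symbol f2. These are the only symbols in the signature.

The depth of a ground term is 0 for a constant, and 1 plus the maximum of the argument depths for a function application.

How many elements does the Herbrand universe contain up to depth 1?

3

Write N_k for the number of ground terms of depth ≤ k. A term of depth ≤ k is either a constant or a function symbol applied to arguments of depth ≤ k−1, so N_k = 1 + N_{k-1} + N_{k-1}.
N_0 = 1
N_1 = 1 + 1 + 1 = 3
Explicitly: b, f1(b), f2(b).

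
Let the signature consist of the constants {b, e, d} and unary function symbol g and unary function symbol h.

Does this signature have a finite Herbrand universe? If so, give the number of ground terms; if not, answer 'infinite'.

The signature has at least one function symbol (g, arity 1) and at least one constant (b).
Iterating g gives infinitely many distinct ground terms: b, g(b), g(g(b)), ...
So the Herbrand universe is infinite.

infinite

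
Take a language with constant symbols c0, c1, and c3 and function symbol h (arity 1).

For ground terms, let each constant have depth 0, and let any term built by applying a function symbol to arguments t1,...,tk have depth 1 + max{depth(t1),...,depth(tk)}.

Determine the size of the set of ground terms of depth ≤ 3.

Let N_k count ground terms of depth at most k. Each non-constant term of depth ≤ k is some function symbol applied to depth-≤(k−1) arguments, giving N_k = 3 + N_{k-1}.
N_0 = 3
N_1 = 3 + 3 = 6
N_2 = 3 + 6 = 9
N_3 = 3 + 9 = 12

12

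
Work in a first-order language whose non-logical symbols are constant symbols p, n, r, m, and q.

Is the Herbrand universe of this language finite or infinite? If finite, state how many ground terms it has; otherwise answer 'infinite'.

5

There are no function symbols, so every ground term is one of the 5 constants.
The Herbrand universe is {p, n, r, m, q}, which is finite with 5 elements.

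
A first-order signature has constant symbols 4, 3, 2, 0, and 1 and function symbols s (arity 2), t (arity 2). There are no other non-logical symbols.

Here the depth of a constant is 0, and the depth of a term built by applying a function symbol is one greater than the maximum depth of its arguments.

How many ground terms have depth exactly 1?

50

Let N_k = |{terms of depth ≤ k}|. Then N_0 = 5 and N_k = 5 + N_{k-1}^2 + N_{k-1}^2 for k ≥ 1 (one summand per function symbol, arity giving the exponent).
N_0 = 5
N_1 = 5 + 5^2 + 5^2 = 55
Terms of depth exactly 1: N_1 − N_0 = 55 − 5 = 50.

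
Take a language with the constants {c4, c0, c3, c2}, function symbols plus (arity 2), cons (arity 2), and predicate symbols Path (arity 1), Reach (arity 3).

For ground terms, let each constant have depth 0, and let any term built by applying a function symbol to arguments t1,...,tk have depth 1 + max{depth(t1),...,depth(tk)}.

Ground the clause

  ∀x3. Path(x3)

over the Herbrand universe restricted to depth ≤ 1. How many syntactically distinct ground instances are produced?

Ground terms of depth ≤ 1:
  If N_k denotes the number of depth-≤k ground terms, the 4 constants give N_0 = 4, and each function symbol of arity r contributes N_{k-1}^r new terms at level k: N_k = 4 + N_{k-1}^2 + N_{k-1}^2.
  N_0 = 4
  N_1 = 4 + 4^2 + 4^2 = 36
So there are 36 ground terms available for substitution.
The body mentions the single quantified variable x3; since ground terms form a free algebra, no two substitutions collapse to the same formula.
Number of ground instances = 36.

36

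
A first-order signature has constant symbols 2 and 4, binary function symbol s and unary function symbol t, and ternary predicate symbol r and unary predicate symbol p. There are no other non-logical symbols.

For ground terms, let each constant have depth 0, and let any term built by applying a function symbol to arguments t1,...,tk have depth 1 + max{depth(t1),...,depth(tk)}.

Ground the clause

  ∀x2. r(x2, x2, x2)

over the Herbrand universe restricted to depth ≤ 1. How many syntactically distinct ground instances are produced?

Ground terms of depth ≤ 1:
  Let N_k count ground terms of depth at most k. Each non-constant term of depth ≤ k is some function symbol applied to depth-≤(k−1) arguments, giving N_k = 2 + N_{k-1}^2 + N_{k-1}.
  N_0 = 2
  N_1 = 2 + 2^2 + 2 = 8
  Explicitly: 2, 4, s(2, 2), s(2, 4), s(4, 2), s(4, 4), t(2), t(4).
So there are 8 ground terms available for substitution.
The variable x2 ranges independently over the available ground terms, and distinct assignments produce distinct instances.
Number of ground instances = 8.

8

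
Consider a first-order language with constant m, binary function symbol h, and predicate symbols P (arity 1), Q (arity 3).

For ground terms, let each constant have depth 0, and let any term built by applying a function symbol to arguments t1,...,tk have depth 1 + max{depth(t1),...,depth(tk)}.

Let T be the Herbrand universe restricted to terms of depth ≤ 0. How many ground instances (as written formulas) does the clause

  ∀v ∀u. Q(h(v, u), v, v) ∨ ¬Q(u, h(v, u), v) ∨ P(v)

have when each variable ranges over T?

1

Ground terms of depth ≤ 0:
  Count level by level. With function symbols h/2, the terms of depth ≤ k are the 1 constant together with each function applied to depth-≤(k−1) tuples, so N_k = 1 + N_{k-1}^2.
  N_0 = 1
  Explicitly: m.
So there is exactly 1 ground term available for substitution.
The body mentions every one of the 2 quantified variables; since ground terms form a free algebra, no two substitutions collapse to the same formula.
Number of ground instances = 1^2 = 1.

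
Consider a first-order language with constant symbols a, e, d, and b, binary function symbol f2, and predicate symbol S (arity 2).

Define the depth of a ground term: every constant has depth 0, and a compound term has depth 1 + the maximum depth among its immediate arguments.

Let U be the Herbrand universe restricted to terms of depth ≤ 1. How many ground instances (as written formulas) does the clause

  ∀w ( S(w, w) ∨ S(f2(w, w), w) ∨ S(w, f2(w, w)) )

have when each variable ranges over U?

20

Ground terms of depth ≤ 1:
  Write N_k for the number of ground terms of depth ≤ k. A term of depth ≤ k is either a constant or a function symbol applied to arguments of depth ≤ k−1, so N_k = 4 + N_{k-1}^2.
  N_0 = 4
  N_1 = 4 + 4^2 = 20
So there are 20 ground terms available for substitution.
The variable w ranges independently over the available ground terms, and distinct assignments produce distinct instances.
Number of ground instances = 20.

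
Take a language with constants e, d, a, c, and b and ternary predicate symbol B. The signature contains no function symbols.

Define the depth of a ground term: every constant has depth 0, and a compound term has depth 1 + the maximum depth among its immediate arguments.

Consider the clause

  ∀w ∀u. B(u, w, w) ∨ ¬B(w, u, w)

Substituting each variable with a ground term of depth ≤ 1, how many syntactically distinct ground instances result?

25

Ground terms of depth ≤ 1:
  With no function symbols every ground term is a constant, so there are exactly 5 ground terms at every depth bound.
  N_0 = 5
  N_1 = 5
  Explicitly: e, d, a, c, b.
So there are 5 ground terms available for substitution.
The body mentions every one of the 2 quantified variables; since ground terms form a free algebra, no two substitutions collapse to the same formula.
Number of ground instances = 5^2 = 25.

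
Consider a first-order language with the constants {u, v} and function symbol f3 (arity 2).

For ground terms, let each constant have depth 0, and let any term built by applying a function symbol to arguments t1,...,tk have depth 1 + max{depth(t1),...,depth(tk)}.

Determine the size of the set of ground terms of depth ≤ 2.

Write N_k for the number of ground terms of depth ≤ k. A term of depth ≤ k is either a constant or a function symbol applied to arguments of depth ≤ k−1, so N_k = 2 + N_{k-1}^2.
N_0 = 2
N_1 = 2 + 2^2 = 6
N_2 = 2 + 6^2 = 38

38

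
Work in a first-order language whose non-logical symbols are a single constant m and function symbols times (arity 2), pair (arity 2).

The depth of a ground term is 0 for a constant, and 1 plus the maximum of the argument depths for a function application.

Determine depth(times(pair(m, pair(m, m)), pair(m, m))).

depth(pair(m, m)) = 1 + max(0, 0) = 1
depth(pair(m, pair(m, m))) = 1 + max(0, 1) = 2
depth(times(pair(m, pair(m, m)), pair(m, m))) = 1 + max(2, 1) = 3

3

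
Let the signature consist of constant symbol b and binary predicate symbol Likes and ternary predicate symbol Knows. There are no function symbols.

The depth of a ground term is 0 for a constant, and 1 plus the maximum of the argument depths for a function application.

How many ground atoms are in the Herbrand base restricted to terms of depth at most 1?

First count ground terms of depth ≤ 1.
With no function symbols every ground term is a constant, so there is exactly 1 ground term at every depth bound.
N_0 = 1
N_1 = 1
Explicitly: b.
So |H| = 1.
Ground atoms are formed by filling each argument slot of a predicate with a term from H, so an r-ary predicate gives |H|^r atoms:
  Likes: 1^2 = 1;  Knows: 1^3 = 1
Total ground atoms: 1 + 1 = 2.

2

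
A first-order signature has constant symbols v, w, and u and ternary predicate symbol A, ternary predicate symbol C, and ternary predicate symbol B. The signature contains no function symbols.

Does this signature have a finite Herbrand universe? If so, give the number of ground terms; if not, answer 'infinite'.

3

There are no function symbols, so every ground term is one of the 3 constants.
The Herbrand universe is {v, w, u}, which is finite with 3 elements.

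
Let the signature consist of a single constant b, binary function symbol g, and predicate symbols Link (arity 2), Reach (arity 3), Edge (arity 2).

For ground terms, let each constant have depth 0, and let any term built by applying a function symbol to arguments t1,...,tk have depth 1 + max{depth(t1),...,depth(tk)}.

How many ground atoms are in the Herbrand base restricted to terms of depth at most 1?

16

First count ground terms of depth ≤ 1.
Count level by level. With function symbols g/2, the terms of depth ≤ k are the 1 constant together with each function applied to depth-≤(k−1) tuples, so N_k = 1 + N_{k-1}^2.
N_0 = 1
N_1 = 1 + 1^2 = 2
Explicitly: b, g(b, b).
So |H| = 2.
Each predicate of arity r yields |H|^r ground atoms (one per choice of an r-tuple from H):
  Link: 2^2 = 4;  Reach: 2^3 = 8;  Edge: 2^2 = 4
Total ground atoms: 4 + 8 + 4 = 16.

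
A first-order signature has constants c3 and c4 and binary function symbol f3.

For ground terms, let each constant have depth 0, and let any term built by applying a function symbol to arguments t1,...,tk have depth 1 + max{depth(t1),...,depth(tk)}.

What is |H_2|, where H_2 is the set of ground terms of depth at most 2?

If N_k denotes the number of depth-≤k ground terms, the 2 constants give N_0 = 2, and each function symbol of arity r contributes N_{k-1}^r new terms at level k: N_k = 2 + N_{k-1}^2.
N_0 = 2
N_1 = 2 + 2^2 = 6
N_2 = 2 + 6^2 = 38

38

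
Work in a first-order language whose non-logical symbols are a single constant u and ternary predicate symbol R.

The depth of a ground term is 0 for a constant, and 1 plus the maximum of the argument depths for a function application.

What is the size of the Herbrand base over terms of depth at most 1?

1

First count ground terms of depth ≤ 1.
With no function symbols every ground term is a constant, so there is exactly 1 ground term at every depth bound.
N_0 = 1
N_1 = 1
Explicitly: u.
So |H| = 1.
A ground atom is a predicate applied to a tuple of terms from H, so the count is the sum over predicates of |H|^arity:
  R: 1^3 = 1
Total ground atoms: 1.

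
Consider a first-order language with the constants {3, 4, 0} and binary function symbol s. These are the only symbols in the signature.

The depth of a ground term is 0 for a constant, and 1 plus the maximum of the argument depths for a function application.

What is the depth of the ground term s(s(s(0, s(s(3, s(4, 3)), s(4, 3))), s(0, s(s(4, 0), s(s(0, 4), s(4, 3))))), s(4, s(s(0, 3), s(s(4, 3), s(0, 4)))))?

6

depth(s(4, 3)) = 1 + max(0, 0) = 1
depth(s(3, s(4, 3))) = 1 + max(0, 1) = 2
depth(s(s(3, s(4, 3)), s(4, 3))) = 1 + max(2, 1) = 3
depth(s(0, s(s(3, s(4, 3)), s(4, 3)))) = 1 + max(0, 3) = 4
depth(s(4, 0)) = 1 + max(0, 0) = 1
depth(s(0, 4)) = 1 + max(0, 0) = 1
depth(s(s(0, 4), s(4, 3))) = 1 + max(1, 1) = 2
depth(s(s(4, 0), s(s(0, 4), s(4, 3)))) = 1 + max(1, 2) = 3
depth(s(0, s(s(4, 0), s(s(0, 4), s(4, 3))))) = 1 + max(0, 3) = 4
depth(s(s(0, s(s(3, s(4, 3)), s(4, 3))), s(0, s(s(4, 0), s(s(0, 4), s(4, 3)))))) = 1 + max(4, 4) = 5
depth(s(0, 3)) = 1 + max(0, 0) = 1
depth(s(s(4, 3), s(0, 4))) = 1 + max(1, 1) = 2
depth(s(s(0, 3), s(s(4, 3), s(0, 4)))) = 1 + max(1, 2) = 3
depth(s(4, s(s(0, 3), s(s(4, 3), s(0, 4))))) = 1 + max(0, 3) = 4
depth(s(s(s(0, s(s(3, s(4, 3)), s(4, 3))), s(0, s(s(4, 0), s(s(0, 4), s(4, 3))))), s(4, s(s(0, 3), s(s(4, 3), s(0, 4)))))) = 1 + max(5, 4) = 6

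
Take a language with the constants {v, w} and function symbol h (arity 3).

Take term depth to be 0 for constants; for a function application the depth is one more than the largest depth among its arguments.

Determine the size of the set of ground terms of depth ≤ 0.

2

Count level by level. With function symbols h/3, the terms of depth ≤ k are the 2 constants together with each function applied to depth-≤(k−1) tuples, so N_k = 2 + N_{k-1}^3.
N_0 = 2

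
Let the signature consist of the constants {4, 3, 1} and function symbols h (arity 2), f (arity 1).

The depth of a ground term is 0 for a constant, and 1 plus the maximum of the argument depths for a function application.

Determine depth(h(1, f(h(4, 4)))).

depth(h(4, 4)) = 1 + max(0, 0) = 1
depth(f(h(4, 4))) = 1 + depth(h(4, 4)) = 1 + 1 = 2
depth(h(1, f(h(4, 4)))) = 1 + max(0, 2) = 3

3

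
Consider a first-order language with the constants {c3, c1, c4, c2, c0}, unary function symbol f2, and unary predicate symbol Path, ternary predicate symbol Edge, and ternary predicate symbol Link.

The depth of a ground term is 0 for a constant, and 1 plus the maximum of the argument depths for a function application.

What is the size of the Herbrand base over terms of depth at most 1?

2010

First count ground terms of depth ≤ 1.
Let N_k = |{terms of depth ≤ k}|. Then N_0 = 5 and N_k = 5 + N_{k-1} for k ≥ 1 (one summand per function symbol, arity giving the exponent).
N_0 = 5
N_1 = 5 + 5 = 10
Explicitly: c3, c1, c4, c2, c0, f2(c3), f2(c1), f2(c4), f2(c2), f2(c0).
So |H| = 10.
For each predicate symbol, the number of ground atoms is |H| raised to its arity; summing:
  Path: 10;  Edge: 10^3 = 1000;  Link: 10^3 = 1000
Total ground atoms: 10 + 1000 + 1000 = 2010.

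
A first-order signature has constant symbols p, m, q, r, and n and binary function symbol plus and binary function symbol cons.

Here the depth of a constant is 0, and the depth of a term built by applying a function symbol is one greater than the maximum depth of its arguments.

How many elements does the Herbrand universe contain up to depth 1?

Let N_k = |{terms of depth ≤ k}|. Then N_0 = 5 and N_k = 5 + N_{k-1}^2 + N_{k-1}^2 for k ≥ 1 (one summand per function symbol, arity giving the exponent).
N_0 = 5
N_1 = 5 + 5^2 + 5^2 = 55

55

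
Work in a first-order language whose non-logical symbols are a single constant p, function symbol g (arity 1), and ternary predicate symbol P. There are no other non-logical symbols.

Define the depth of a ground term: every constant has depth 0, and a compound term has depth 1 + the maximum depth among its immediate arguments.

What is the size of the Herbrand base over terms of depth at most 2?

27

First count ground terms of depth ≤ 2.
Let N_k count ground terms of depth at most k. Each non-constant term of depth ≤ k is some function symbol applied to depth-≤(k−1) arguments, giving N_k = 1 + N_{k-1}.
N_0 = 1
N_1 = 1 + 1 = 2
N_2 = 1 + 2 = 3
So |H| = 3.
Each predicate of arity r yields |H|^r ground atoms (one per choice of an r-tuple from H):
  P: 3^3 = 27
Total ground atoms: 27.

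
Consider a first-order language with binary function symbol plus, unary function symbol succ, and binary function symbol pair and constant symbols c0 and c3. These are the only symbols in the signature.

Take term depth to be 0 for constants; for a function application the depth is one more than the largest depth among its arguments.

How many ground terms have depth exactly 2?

290

Let N_k = |{terms of depth ≤ k}|. Then N_0 = 2 and N_k = 2 + N_{k-1}^2 + N_{k-1} + N_{k-1}^2 for k ≥ 1 (one summand per function symbol, arity giving the exponent).
N_0 = 2
N_1 = 2 + 2^2 + 2 + 2^2 = 12
N_2 = 2 + 12^2 + 12 + 12^2 = 302
Terms of depth exactly 2: N_2 − N_1 = 302 − 12 = 290.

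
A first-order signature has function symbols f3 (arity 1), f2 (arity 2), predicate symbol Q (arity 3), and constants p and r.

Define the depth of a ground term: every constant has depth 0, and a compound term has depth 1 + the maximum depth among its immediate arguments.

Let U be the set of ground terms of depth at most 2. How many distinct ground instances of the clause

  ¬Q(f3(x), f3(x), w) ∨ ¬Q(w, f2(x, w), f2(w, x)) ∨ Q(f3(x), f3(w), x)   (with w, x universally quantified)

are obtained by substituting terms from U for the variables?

Ground terms of depth ≤ 2:
  Count level by level. With function symbols f3/1, f2/2, the terms of depth ≤ k are the 2 constants together with each function applied to depth-≤(k−1) tuples, so N_k = 2 + N_{k-1} + N_{k-1}^2.
  N_0 = 2
  N_1 = 2 + 2 + 2^2 = 8
  N_2 = 2 + 8 + 8^2 = 74
So there are 74 ground terms available for substitution.
There are 2 variables to instantiate (w, x), each occurring in at least one literal, so different choices give different ground instances.
Number of ground instances = 74^2 = 5476.

5476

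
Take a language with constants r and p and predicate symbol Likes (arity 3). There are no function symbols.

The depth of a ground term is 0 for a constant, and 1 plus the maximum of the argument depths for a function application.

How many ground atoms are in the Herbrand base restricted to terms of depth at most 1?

First count ground terms of depth ≤ 1.
With no function symbols every ground term is a constant, so there are exactly 2 ground terms at every depth bound.
N_0 = 2
N_1 = 2
Explicitly: r, p.
So |H| = 2.
Ground atoms are formed by filling each argument slot of a predicate with a term from H, so an r-ary predicate gives |H|^r atoms:
  Likes: 2^3 = 8
Total ground atoms: 8.

8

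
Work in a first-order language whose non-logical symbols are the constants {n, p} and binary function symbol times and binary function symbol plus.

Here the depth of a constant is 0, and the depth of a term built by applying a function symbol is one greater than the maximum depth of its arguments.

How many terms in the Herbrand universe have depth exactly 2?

192

Write N_k for the number of ground terms of depth ≤ k. A term of depth ≤ k is either a constant or a function symbol applied to arguments of depth ≤ k−1, so N_k = 2 + N_{k-1}^2 + N_{k-1}^2.
N_0 = 2
N_1 = 2 + 2^2 + 2^2 = 10
N_2 = 2 + 10^2 + 10^2 = 202
Terms of depth exactly 2: N_2 − N_1 = 202 − 10 = 192.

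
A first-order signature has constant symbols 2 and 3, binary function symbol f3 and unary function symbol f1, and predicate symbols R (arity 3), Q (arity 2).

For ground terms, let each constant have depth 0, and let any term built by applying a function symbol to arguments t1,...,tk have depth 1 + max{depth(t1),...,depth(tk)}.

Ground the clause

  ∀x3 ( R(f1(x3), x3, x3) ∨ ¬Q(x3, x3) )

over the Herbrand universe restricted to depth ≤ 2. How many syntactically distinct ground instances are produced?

74

Ground terms of depth ≤ 2:
  Let N_k count ground terms of depth at most k. Each non-constant term of depth ≤ k is some function symbol applied to depth-≤(k−1) arguments, giving N_k = 2 + N_{k-1}^2 + N_{k-1}.
  N_0 = 2
  N_1 = 2 + 2^2 + 2 = 8
  N_2 = 2 + 8^2 + 8 = 74
So there are 74 ground terms available for substitution.
The body mentions the single quantified variable x3; since ground terms form a free algebra, no two substitutions collapse to the same formula.
Number of ground instances = 74.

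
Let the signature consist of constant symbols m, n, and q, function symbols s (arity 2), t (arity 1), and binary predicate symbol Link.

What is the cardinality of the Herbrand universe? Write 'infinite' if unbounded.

The signature has at least one function symbol (s, arity 2) and at least one constant (m).
Iterating s gives infinitely many distinct ground terms: m, s(m, m), s(s(m, m), s(m, m)), ...
So the Herbrand universe is infinite.

infinite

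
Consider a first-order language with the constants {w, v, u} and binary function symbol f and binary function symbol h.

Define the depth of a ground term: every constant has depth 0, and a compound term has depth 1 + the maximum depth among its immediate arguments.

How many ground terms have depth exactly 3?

1565568

Let N_k = |{terms of depth ≤ k}|. Then N_0 = 3 and N_k = 3 + N_{k-1}^2 + N_{k-1}^2 for k ≥ 1 (one summand per function symbol, arity giving the exponent).
N_0 = 3
N_1 = 3 + 3^2 + 3^2 = 21
N_2 = 3 + 21^2 + 21^2 = 885
N_3 = 3 + 885^2 + 885^2 = 1566453
Terms of depth exactly 3: N_3 − N_2 = 1566453 − 885 = 1565568.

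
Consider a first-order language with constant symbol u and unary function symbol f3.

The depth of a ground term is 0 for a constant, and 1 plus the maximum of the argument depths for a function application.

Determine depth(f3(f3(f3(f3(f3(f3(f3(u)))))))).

7

depth(f3(u)) = 1 + depth(u) = 1 + 0 = 1
depth(f3(f3(u))) = 1 + depth(f3(u)) = 1 + 1 = 2
depth(f3(f3(f3(u)))) = 1 + depth(f3(f3(u))) = 1 + 2 = 3
depth(f3(f3(f3(f3(u))))) = 1 + depth(f3(f3(f3(u)))) = 1 + 3 = 4
depth(f3(f3(f3(f3(f3(u)))))) = 1 + depth(f3(f3(f3(f3(u))))) = 1 + 4 = 5
depth(f3(f3(f3(f3(f3(f3(u))))))) = 1 + depth(f3(f3(f3(f3(f3(u)))))) = 1 + 5 = 6
depth(f3(f3(f3(f3(f3(f3(f3(u)))))))) = 1 + depth(f3(f3(f3(f3(f3(f3(u))))))) = 1 + 6 = 7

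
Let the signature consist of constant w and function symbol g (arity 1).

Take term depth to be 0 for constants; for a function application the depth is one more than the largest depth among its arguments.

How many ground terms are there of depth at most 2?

3

Write N_k for the number of ground terms of depth ≤ k. A term of depth ≤ k is either a constant or a function symbol applied to arguments of depth ≤ k−1, so N_k = 1 + N_{k-1}.
N_0 = 1
N_1 = 1 + 1 = 2
N_2 = 1 + 2 = 3
Explicitly: w, g(w), g(g(w)).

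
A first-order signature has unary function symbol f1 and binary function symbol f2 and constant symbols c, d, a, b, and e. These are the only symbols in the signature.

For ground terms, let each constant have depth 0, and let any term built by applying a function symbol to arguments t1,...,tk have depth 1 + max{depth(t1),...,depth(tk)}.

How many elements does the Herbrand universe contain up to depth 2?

1265

Count level by level. With function symbols f1/1, f2/2, the terms of depth ≤ k are the 5 constants together with each function applied to depth-≤(k−1) tuples, so N_k = 5 + N_{k-1} + N_{k-1}^2.
N_0 = 5
N_1 = 5 + 5 + 5^2 = 35
N_2 = 5 + 35 + 35^2 = 1265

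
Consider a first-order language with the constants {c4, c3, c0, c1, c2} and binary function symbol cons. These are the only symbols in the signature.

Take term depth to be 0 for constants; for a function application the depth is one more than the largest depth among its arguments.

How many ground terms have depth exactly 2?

Write N_k for the number of ground terms of depth ≤ k. A term of depth ≤ k is either a constant or a function symbol applied to arguments of depth ≤ k−1, so N_k = 5 + N_{k-1}^2.
N_0 = 5
N_1 = 5 + 5^2 = 30
N_2 = 5 + 30^2 = 905
Terms of depth exactly 2: N_2 − N_1 = 905 − 30 = 875.

875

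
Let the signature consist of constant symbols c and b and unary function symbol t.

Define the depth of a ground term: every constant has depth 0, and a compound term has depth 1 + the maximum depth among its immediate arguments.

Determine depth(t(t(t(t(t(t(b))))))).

6

depth(t(b)) = 1 + depth(b) = 1 + 0 = 1
depth(t(t(b))) = 1 + depth(t(b)) = 1 + 1 = 2
depth(t(t(t(b)))) = 1 + depth(t(t(b))) = 1 + 2 = 3
depth(t(t(t(t(b))))) = 1 + depth(t(t(t(b)))) = 1 + 3 = 4
depth(t(t(t(t(t(b)))))) = 1 + depth(t(t(t(t(b))))) = 1 + 4 = 5
depth(t(t(t(t(t(t(b))))))) = 1 + depth(t(t(t(t(t(b)))))) = 1 + 5 = 6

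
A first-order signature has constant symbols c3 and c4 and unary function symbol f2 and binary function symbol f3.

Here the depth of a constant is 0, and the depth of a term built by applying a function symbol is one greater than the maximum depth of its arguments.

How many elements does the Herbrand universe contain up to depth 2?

If N_k denotes the number of depth-≤k ground terms, the 2 constants give N_0 = 2, and each function symbol of arity r contributes N_{k-1}^r new terms at level k: N_k = 2 + N_{k-1} + N_{k-1}^2.
N_0 = 2
N_1 = 2 + 2 + 2^2 = 8
N_2 = 2 + 8 + 8^2 = 74

74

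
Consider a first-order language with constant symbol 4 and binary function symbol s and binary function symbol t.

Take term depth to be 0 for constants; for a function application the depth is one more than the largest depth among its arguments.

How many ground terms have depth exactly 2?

If N_k denotes the number of depth-≤k ground terms, the 1 constant gives N_0 = 1, and each function symbol of arity r contributes N_{k-1}^r new terms at level k: N_k = 1 + N_{k-1}^2 + N_{k-1}^2.
N_0 = 1
N_1 = 1 + 1^2 + 1^2 = 3
N_2 = 1 + 3^2 + 3^2 = 19
Terms of depth exactly 2: N_2 − N_1 = 19 − 3 = 16.

16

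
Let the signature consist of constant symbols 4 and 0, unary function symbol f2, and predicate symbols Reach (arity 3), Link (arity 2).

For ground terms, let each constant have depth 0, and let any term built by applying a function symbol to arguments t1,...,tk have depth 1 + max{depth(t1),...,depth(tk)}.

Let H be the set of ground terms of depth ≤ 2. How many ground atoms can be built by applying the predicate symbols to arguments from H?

252

First count ground terms of depth ≤ 2.
If N_k denotes the number of depth-≤k ground terms, the 2 constants give N_0 = 2, and each function symbol of arity r contributes N_{k-1}^r new terms at level k: N_k = 2 + N_{k-1}.
N_0 = 2
N_1 = 2 + 2 = 4
N_2 = 2 + 4 = 6
Explicitly: 4, 0, f2(4), f2(0), f2(f2(4)), f2(f2(0)).
So |H| = 6.
A ground atom is a predicate applied to a tuple of terms from H, so the count is the sum over predicates of |H|^arity:
  Reach: 6^3 = 216;  Link: 6^2 = 36
Total ground atoms: 216 + 36 = 252.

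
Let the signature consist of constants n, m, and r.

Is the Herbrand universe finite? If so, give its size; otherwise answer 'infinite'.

There are no function symbols, so every ground term is one of the 3 constants.
The Herbrand universe is {n, m, r}, which is finite with 3 elements.

3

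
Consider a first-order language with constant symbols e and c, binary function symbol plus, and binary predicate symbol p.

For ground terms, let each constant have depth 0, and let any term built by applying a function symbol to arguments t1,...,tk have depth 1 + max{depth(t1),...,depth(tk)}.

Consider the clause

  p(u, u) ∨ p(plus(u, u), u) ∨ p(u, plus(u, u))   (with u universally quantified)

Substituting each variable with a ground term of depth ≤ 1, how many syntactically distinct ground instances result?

6

Ground terms of depth ≤ 1:
  Write N_k for the number of ground terms of depth ≤ k. A term of depth ≤ k is either a constant or a function symbol applied to arguments of depth ≤ k−1, so N_k = 2 + N_{k-1}^2.
  N_0 = 2
  N_1 = 2 + 2^2 = 6
So there are 6 ground terms available for substitution.
The variable u ranges independently over the available ground terms, and distinct assignments produce distinct instances.
Number of ground instances = 6.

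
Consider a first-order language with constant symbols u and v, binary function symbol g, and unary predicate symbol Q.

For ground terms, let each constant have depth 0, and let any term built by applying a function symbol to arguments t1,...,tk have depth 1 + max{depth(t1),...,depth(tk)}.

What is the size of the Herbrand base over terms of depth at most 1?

6

First count ground terms of depth ≤ 1.
Write N_k for the number of ground terms of depth ≤ k. A term of depth ≤ k is either a constant or a function symbol applied to arguments of depth ≤ k−1, so N_k = 2 + N_{k-1}^2.
N_0 = 2
N_1 = 2 + 2^2 = 6
So |H| = 6.
A ground atom is a predicate applied to a tuple of terms from H, so the count is the sum over predicates of |H|^arity:
  Q: 6
Total ground atoms: 6.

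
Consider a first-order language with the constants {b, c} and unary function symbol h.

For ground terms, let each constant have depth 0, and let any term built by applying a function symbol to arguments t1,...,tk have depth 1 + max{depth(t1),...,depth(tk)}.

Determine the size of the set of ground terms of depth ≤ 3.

Let N_k = |{terms of depth ≤ k}|. Then N_0 = 2 and N_k = 2 + N_{k-1} for k ≥ 1 (one summand per function symbol, arity giving the exponent).
N_0 = 2
N_1 = 2 + 2 = 4
N_2 = 2 + 4 = 6
N_3 = 2 + 6 = 8

8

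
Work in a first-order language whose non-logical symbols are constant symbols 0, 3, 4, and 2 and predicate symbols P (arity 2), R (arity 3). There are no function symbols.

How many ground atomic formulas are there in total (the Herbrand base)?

80

With no function symbols, the Herbrand universe is just the 4 constants.
Ground atoms per predicate: P: 4^2 = 16, R: 4^3 = 64.
Herbrand base size = 16 + 64 = 80.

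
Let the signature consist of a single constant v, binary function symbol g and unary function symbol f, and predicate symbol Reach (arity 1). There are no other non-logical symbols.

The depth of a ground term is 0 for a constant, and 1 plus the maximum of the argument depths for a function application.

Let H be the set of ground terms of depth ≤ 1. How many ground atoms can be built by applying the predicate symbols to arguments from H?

First count ground terms of depth ≤ 1.
Count level by level. With function symbols g/2, f/1, the terms of depth ≤ k are the 1 constant together with each function applied to depth-≤(k−1) tuples, so N_k = 1 + N_{k-1}^2 + N_{k-1}.
N_0 = 1
N_1 = 1 + 1^2 + 1 = 3
Explicitly: v, g(v, v), f(v).
So |H| = 3.
Ground atoms are formed by filling each argument slot of a predicate with a term from H, so an r-ary predicate gives |H|^r atoms:
  Reach: 3
Total ground atoms: 3.

3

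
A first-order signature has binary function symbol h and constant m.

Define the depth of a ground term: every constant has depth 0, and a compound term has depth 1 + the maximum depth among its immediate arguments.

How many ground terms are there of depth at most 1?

Let N_k = |{terms of depth ≤ k}|. Then N_0 = 1 and N_k = 1 + N_{k-1}^2 for k ≥ 1 (one summand per function symbol, arity giving the exponent).
N_0 = 1
N_1 = 1 + 1^2 = 2

2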